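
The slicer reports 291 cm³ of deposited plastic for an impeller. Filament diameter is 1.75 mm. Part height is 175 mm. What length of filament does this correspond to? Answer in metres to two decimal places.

120.98 m

Filament cross-section = π × (1.75/2)² = 2.4053 mm².
Length = 291 cm³ / 2.4053 mm² = 291000 / 2.4053 = 120982.83 mm = 120.98 m.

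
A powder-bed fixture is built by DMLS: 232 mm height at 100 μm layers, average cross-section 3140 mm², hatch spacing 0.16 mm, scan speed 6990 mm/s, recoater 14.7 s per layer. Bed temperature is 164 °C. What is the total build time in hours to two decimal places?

11.28 hours

Layers = ⌈232/0.1⌉ = 2320.
Scan path per layer = 3140 / 0.16, so 19625 mm.
Laser time per layer = 19625 / 6990, so 2.8076 s.
Per-layer time = 2.8076 + 14.7, so 17.5076 s.
2320 layers × 17.5076 s/layer = 40617.632 s, i.e. 11.28 hours.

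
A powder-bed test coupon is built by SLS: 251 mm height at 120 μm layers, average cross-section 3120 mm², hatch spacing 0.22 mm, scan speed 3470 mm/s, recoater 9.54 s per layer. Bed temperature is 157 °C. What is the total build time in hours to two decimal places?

Layer count = ceil(251 / 0.12) = 2092.
Scan path per layer = 3120 / 0.22 = 14181.8 mm.
Per-layer scan time = 14181.8 / 3470 = 4.087 s.
Per-layer time: 4.087 + 9.54 → 13.627 s.
Build time = 2092 × 13.627 = 28507.684 s = 7.92 hours.

7.92 hours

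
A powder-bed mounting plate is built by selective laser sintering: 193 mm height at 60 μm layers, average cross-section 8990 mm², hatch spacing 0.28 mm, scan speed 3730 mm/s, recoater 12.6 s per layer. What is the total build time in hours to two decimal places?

18.95 hours

Layers = ⌈193/0.06⌉ = 3217.
Hatch length per layer = 8990 / 0.28, so 32107.1 mm.
Per-layer scan time = 32107.1 / 3730, so 8.6078 s.
Layer cycle = 8.6078 + 12.6 = 21.2078 s.
Total: 3217 × 21.2078 s = 68225.4926 s → 18.95 hours.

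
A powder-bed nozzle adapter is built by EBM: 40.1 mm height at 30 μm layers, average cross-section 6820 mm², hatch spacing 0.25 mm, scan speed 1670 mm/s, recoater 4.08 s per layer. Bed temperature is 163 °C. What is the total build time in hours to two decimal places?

7.58 hours

Layers = ⌈40.1/0.03⌉ = 1337.
Per-layer scan distance: 6820 / 0.25 → 27280 mm.
Beam time per layer = 27280 / 1670, so 16.3353 s.
Time per layer: 16.3353 + 4.08 → 20.4153 s.
Build time = 1337 × 20.4153 = 27295.2561 s = 7.58 hours.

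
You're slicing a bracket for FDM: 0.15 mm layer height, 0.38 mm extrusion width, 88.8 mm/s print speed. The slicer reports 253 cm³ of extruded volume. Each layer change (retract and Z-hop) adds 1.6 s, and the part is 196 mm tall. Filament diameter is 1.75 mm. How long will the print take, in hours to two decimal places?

14.47 hours

Extrusion cross-section: 0.15 × 0.38 → 0.057 mm².
Toolpath length = 253 cm³ / 0.057 mm² = 253000 / 0.057 = 4438596.5 mm.
Print-move time = 4438596.5 / 88.8 = 49984.2 s.
Number of layers: 196 / 0.15 → 1307 (rounded up).
Z-hop total = 1307 × 1.6 = 2091.2 s.
Altogether 49984.2 + 2091.2 = 52075.4 s, i.e. 14.47 hours.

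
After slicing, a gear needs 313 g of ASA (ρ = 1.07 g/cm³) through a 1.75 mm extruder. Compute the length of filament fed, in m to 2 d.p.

121.62 m

Extruded volume: 313/1.07 = 292.5234 cm³ (292523.4 mm³).
Filament cross-section = π × (1.75/2)² = 2.4053 mm².
Length = 292523.4 / 2.4053 = 121616.18 mm = 121.62 m.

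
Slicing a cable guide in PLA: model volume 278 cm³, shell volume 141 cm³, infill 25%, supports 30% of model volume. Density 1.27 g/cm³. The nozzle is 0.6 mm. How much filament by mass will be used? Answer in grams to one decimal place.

328.5 g

Interior volume: 278 − 141 → 137 cm³.
Deposited infill = 0.25 × 137 = 34.25 cm³.
Support = 0.30 × 278 = 83.4 cm³.
Deposited volume = 141 + 34.25 + 83.4 = 258.65 cm³.
Mass = 258.65 × 1.27, so 328.4855 g.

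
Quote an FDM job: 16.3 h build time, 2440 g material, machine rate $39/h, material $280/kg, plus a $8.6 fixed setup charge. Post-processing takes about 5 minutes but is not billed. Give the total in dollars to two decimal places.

$1327.50

Machine cost: 39 × 16.3 → $635.70.
Feedstock cost = 280 × 2440/1000, so $683.20.
Total = 635.70 + 683.20 + 8.6 = $1327.50.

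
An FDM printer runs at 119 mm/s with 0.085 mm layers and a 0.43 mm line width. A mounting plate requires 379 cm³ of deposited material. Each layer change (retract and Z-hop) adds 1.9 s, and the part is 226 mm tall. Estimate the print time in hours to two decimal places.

Bead cross-section: 0.085 × 0.43 → 0.03655 mm².
Toolpath length = 379 cm³ / 0.03655 mm² = 379000 / 0.03655 = 10369357 mm.
Print-move time = 10369357 / 119 = 87137.5 s.
Number of layers: 226 / 0.085 → 2659 (rounded up).
Layer-change overhead = 2659 × 1.9 = 5052.1 s.
Total = 87137.5 + 5052.1 = 92189.6 s = 25.61 hours.

25.61 hours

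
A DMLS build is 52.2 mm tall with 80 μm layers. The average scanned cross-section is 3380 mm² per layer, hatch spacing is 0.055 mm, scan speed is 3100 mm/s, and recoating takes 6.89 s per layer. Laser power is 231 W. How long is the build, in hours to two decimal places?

4.85 hours

Number of layers: 52.2 / 0.08 → 653 (rounded up).
Scan path per layer = 3380 / 0.055, so 61454.5 mm.
Scan time per layer = 61454.5 / 3100 = 19.824 s.
Layer cycle = 19.824 + 6.89, so 26.714 s.
653 layers × 26.714 s/layer = 17444.242 s, i.e. 4.85 hours.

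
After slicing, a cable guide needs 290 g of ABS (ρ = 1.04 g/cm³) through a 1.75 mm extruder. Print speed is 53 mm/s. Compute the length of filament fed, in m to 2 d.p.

Volume = 290 g / 1.04 g·cm⁻³ = 278.8462 cm³ = 278846.2 mm³.
A = π r² = π × 0.875² = 2.4053 mm².
Length = 278846.2 / 2.4053 = 115929.9 mm = 115.93 m.

115.93 m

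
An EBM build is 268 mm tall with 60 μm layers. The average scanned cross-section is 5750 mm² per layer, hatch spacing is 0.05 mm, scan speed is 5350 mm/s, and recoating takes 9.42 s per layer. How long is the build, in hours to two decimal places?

Layer count = ceil(268 / 0.06) = 4467.
Hatch length per layer = 5750 / 0.05 = 115000 mm.
Per-layer scan time = 115000 / 5350, so 21.4953 s.
Time per layer = 21.4953 + 9.42, so 30.9153 s.
4467 layers × 30.9153 s/layer = 138098.6451 s, i.e. 38.36 hours.

38.36 hours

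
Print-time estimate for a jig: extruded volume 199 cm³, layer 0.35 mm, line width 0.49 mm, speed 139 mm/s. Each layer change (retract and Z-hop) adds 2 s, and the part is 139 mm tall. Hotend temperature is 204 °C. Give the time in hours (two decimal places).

2.54 hours

Bead cross-section = 0.35 × 0.49, so 0.1715 mm².
Toolpath length = 199 cm³ / 0.1715 mm² = 199000 / 0.1715 = 1160349.9 mm.
Extrusion time: 1160349.9 / 139 → 8347.8 s.
Layer count = ceil(139 / 0.35) = 398.
Non-print overhead = 398 × 2, so 796 s.
Total = 8347.8 + 796 = 9143.8 s = 2.54 hours.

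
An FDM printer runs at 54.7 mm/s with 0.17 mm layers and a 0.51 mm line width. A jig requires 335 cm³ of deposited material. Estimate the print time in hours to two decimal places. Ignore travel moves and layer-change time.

Extrusion cross-section: 0.17 × 0.51 → 0.0867 mm².
Toolpath length = 335 cm³ / 0.0867 mm² = 335000 / 0.0867 = 3863898.5 mm.
Extrusion time = 3863898.5 / 54.7, so 70638 s.
That's 70638 s → 19.62 hours.

19.62 hours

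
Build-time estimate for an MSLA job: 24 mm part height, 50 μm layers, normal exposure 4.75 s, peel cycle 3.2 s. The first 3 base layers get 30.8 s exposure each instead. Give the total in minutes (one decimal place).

64.9 minutes

Layers = ⌈24/0.05⌉ = 480.
Burn-in layers = 3 × (30.8 + 3.2), so 102 s.
Normal layers: 477 × (4.75 + 3.2) → 3792.15 s.
Sum: 102 + 3792.15 = 3894.15 s → 64.9 minutes.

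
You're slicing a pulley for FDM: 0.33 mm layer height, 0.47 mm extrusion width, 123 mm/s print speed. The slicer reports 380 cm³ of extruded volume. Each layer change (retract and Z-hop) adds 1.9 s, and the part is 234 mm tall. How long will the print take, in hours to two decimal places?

5.91 hours

Line area = 0.33 × 0.47 = 0.1551 mm².
Path length: 380000 mm³ / 0.1551 mm² → 2450032.2 mm.
Extrusion time = 2450032.2 / 123, so 19919 s.
Layer count = ceil(234 / 0.33) = 710.
Layer-change overhead = 710 × 1.9 = 1349 s.
Altogether 19919 + 1349 = 21268 s, i.e. 5.91 hours.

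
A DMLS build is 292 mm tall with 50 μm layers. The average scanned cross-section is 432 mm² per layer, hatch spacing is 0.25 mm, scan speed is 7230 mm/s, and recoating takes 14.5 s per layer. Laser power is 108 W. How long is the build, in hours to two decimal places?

23.91 hours

Layers = ⌈292/0.05⌉ = 5840.
Per-layer scan distance: 432 / 0.25 → 1728 mm.
Laser time per layer: 1728 / 7230 → 0.239 s.
Layer cycle = 0.239 + 14.5, so 14.739 s.
5840 layers × 14.739 s/layer = 86075.76 s, i.e. 23.91 hours.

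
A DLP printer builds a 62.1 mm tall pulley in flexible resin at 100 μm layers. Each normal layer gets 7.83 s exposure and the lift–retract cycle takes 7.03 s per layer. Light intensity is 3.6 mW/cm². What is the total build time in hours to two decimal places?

Layer count = ceil(62.1 / 0.1) = 621.
Cycle time: 7.83 + 7.03 → 14.86 s.
Total = 621 × 14.86 = 9228.06 s = 2.56 hours.

2.56 hours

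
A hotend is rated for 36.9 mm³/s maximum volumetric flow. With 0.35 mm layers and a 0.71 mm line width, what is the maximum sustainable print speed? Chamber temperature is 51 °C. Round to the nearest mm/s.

A = 0.35 × 0.71 = 0.2485 mm².
Max speed = 36.9 / 0.2485 = 148.49 ≈ 148 mm/s.

148 mm/s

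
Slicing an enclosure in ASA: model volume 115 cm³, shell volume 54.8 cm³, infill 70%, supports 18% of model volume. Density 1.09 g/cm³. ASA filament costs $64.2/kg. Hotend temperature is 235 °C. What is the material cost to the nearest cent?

Infill region = 115 − 54.8, so 60.2 cm³.
Infill volume = 0.70 × 60.2 = 42.14 cm³.
Support = 0.18 × 115, so 20.7 cm³.
Deposited volume = 54.8 + 42.14 + 20.7 = 117.64 cm³.
Mass: 117.64 × 1.09 → 128.2276 g.
At $64.2/kg: 128.2276/1000 × 64.2 = $8.23.

$8.23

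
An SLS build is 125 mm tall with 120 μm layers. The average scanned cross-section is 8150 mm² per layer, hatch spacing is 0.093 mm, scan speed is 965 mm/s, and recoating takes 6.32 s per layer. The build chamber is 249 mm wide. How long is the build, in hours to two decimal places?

28.11 hours

Layers = ⌈125/0.12⌉ = 1042.
Hatch length per layer = 8150 / 0.093, so 87634.4 mm.
Per-layer scan time = 87634.4 / 965, so 90.8128 s.
Time per layer: 90.8128 + 6.32 → 97.1328 s.
1042 layers × 97.1328 s/layer = 101212.3776 s, i.e. 28.11 hours.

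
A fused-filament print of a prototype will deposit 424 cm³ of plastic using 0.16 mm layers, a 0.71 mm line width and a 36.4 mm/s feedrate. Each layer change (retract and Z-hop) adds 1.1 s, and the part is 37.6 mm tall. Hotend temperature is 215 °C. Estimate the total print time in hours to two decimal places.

28.55 hours

Line area = 0.16 × 0.71, so 0.1136 mm².
Path length: 424000 mm³ / 0.1136 mm² → 3732394.4 mm.
Extrusion time = 3732394.4 / 36.4, so 102538.3 s.
Number of layers: 37.6 / 0.16 → 235 (rounded up).
Z-hop total: 235 × 1.1 → 258.5 s.
Altogether 102538.3 + 258.5 = 102796.8 s, i.e. 28.55 hours.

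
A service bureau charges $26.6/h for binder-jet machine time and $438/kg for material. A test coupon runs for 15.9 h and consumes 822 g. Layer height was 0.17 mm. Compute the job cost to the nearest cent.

$782.98

Machine cost = 26.6 × 15.9 = $422.94.
Material charge = 438 × 822/1000 = $360.036.
Total = 422.94 + 360.036 = 782.976 ≈ $782.98.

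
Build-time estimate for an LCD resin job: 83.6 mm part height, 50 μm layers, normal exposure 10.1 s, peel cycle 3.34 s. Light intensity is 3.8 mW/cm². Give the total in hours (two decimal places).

6.24 hours

Layers = ⌈83.6/0.05⌉ = 1672.
Per-layer time: 10.1 + 3.34 → 13.44 s.
Build time: 1672 × 13.44 s = 22471.68 s, i.e. 6.24 hours.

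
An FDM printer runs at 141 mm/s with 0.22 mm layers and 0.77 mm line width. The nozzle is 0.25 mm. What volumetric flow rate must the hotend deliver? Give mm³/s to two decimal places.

23.89

Bead cross-section = 0.22 × 0.77 = 0.1694 mm².
Volumetric flow = 141 × 0.1694 = 23.89 mm³/s.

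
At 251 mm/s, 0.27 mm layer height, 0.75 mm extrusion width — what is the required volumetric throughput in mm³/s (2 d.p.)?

50.83

A = 0.27 × 0.75, so 0.2025 mm².
Q = v·A = 251 × 0.2025 = 50.83 mm³/s.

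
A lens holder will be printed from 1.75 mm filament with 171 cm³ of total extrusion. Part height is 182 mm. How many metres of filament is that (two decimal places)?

71.09 m

Cross-section of 1.75 mm filament: π·(1.75/2)² = 2.4053 mm².
L = 171000 mm³ / 2.4053 mm² = 71093 mm, i.e. 71.09 m.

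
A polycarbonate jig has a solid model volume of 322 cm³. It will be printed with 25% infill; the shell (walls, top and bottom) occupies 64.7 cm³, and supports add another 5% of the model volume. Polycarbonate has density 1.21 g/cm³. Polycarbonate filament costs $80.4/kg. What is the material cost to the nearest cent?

Infill region = 322 − 64.7, so 257.3 cm³.
Infill deposited = 0.25 × 257.3 = 64.325 cm³.
Support = 0.05 × 322, so 16.1 cm³.
Total extruded = 64.7 + 64.325 + 16.1, so 145.125 cm³.
Mass = 145.125 × 1.21 = 175.60125 g.
Cost = 175.60125 g / 1000 × $80.4/kg = $14.12.

$14.12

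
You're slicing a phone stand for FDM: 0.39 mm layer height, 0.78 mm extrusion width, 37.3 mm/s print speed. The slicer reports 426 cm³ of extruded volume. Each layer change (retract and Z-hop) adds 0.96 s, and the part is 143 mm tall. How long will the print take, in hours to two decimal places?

Extrusion cross-section = 0.39 × 0.78 = 0.3042 mm².
Toolpath length = 426 cm³ / 0.3042 mm² = 426000 / 0.3042 = 1400394.5 mm.
Extrusion time: 1400394.5 / 37.3 → 37544.1 s.
Number of layers: 143 / 0.39 → 367 (rounded up).
Z-hop total: 367 × 0.96 → 352.32 s.
Altogether 37544.1 + 352.32 = 37896.42 s, i.e. 10.53 hours.

10.53 hours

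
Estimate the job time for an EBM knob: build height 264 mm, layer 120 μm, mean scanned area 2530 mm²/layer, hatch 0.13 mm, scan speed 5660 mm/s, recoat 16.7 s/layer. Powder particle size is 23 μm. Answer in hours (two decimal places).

Layer count = ceil(264 / 0.12) = 2200.
Hatch length per layer = 2530 / 0.13 = 19461.5 mm.
Per-layer scan time: 19461.5 / 5660 → 3.4384 s.
Per-layer time: 3.4384 + 16.7 → 20.1384 s.
Total: 2200 × 20.1384 s = 44304.48 s → 12.31 hours.

12.31 hours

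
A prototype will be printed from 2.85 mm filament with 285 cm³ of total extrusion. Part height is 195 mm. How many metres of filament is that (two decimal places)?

Filament cross-section = π × (2.85/2)² = 6.3794 mm².
Length = 285 cm³ / 6.3794 mm² = 285000 / 6.3794 = 44675.05 mm = 44.68 m.

44.68 m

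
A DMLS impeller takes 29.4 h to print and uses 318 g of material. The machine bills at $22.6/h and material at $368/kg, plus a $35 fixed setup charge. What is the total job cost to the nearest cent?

$816.46

Machine-time cost: 22.6 × 29.4 → $664.44.
Feedstock cost = 368 × 318/1000, so $117.024.
Total = 664.44 + 117.024 + 35 = 816.464 ≈ $816.46.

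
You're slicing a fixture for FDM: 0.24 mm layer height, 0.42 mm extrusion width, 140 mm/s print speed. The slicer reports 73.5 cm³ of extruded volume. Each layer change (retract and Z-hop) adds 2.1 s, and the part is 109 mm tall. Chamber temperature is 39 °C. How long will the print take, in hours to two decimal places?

Line area = 0.24 × 0.42, so 0.1008 mm².
Path length: 73500 mm³ / 0.1008 mm² → 729166.7 mm.
Print-move time = 729166.7 / 140, so 5208.3 s.
Layer count = ceil(109 / 0.24) = 455.
Non-print overhead = 455 × 2.1 = 955.5 s.
Total = 5208.3 + 955.5 = 6163.8 s = 1.71 hours.

1.71 hours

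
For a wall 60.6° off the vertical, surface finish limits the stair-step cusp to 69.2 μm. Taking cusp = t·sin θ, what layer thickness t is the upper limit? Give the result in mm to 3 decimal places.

0.079 mm

t = h_c / sin θ = 0.0692 / 0.8712 = 0.079 mm.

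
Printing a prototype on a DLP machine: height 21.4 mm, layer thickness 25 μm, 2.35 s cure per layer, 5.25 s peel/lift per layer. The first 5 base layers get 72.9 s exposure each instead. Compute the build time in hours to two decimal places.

Number of layers: 21.4 / 0.025 → 856 (rounded up).
Base layers = 5 × (72.9 + 5.25), so 390.75 s.
Normal layers = 851 × (2.35 + 5.25) = 6467.6 s.
Sum: 390.75 + 6467.6 = 6858.35 s → 1.91 hours.

1.91 hours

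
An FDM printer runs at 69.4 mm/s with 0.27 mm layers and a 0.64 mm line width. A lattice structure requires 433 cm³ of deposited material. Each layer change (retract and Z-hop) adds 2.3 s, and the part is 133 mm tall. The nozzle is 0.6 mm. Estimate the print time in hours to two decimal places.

10.34 hours

Extrusion cross-section = 0.27 × 0.64, so 0.1728 mm².
Toolpath length = 433 cm³ / 0.1728 mm² = 433000 / 0.1728 = 2505787 mm.
Print-move time = 2505787 / 69.4 = 36106.4 s.
Layers = ⌈133/0.27⌉ = 493.
Layer-change overhead: 493 × 2.3 → 1133.9 s.
Total = 36106.4 + 1133.9 = 37240.3 s = 10.34 hours.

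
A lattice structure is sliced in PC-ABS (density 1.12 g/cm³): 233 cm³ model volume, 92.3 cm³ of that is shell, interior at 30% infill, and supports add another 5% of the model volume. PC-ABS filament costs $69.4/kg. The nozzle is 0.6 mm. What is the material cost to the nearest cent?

$11.36

Infill region: 233 − 92.3 → 140.7 cm³.
Infill deposited = 0.30 × 140.7 = 42.21 cm³.
Support = 0.05 × 233 = 11.65 cm³.
Deposited volume: 92.3 + 42.21 + 11.65 → 146.16 cm³.
Mass: 146.16 × 1.12 → 163.6992 g.
Cost = 163.6992 g / 1000 × $69.4/kg = $11.36.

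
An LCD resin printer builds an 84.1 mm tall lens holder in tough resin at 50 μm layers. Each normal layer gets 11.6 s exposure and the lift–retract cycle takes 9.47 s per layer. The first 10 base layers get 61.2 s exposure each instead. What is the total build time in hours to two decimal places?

Number of layers: 84.1 / 0.05 → 1682 (rounded up).
Base layers: 10 × (61.2 + 9.47) → 706.7 s.
Normal layers = 1672 × (11.6 + 9.47) = 35229.04 s.
Total = 706.7 + 35229.04 = 35935.74 s = 9.98 hours.

9.98 hours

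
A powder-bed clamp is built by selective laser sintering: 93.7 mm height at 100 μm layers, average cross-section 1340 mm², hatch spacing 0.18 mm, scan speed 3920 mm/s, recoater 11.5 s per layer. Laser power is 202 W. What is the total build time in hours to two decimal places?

3.49 hours

Layers = ⌈93.7/0.1⌉ = 937.
Per-layer scan distance = 1340 / 0.18, so 7444.4 mm.
Per-layer scan time: 7444.4 / 3920 → 1.8991 s.
Time per layer = 1.8991 + 11.5, so 13.3991 s.
Total: 937 × 13.3991 s = 12554.9567 s → 3.49 hours.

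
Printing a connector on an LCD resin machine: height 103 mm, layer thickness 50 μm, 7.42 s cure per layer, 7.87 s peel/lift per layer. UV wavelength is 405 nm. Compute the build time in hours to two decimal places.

8.75 hours

Layer count = ceil(103 / 0.05) = 2060.
Each layer takes = 7.42 + 7.87, so 15.29 s.
Build time: 2060 × 15.29 s = 31497.4 s, i.e. 8.75 hours.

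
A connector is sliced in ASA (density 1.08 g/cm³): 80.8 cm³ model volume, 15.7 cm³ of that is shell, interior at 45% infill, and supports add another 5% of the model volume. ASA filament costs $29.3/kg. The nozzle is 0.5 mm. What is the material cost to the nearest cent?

$1.55

Interior volume = 80.8 − 15.7 = 65.1 cm³.
Infill volume = 0.45 × 65.1, so 29.295 cm³.
Support = 0.05 × 80.8 = 4.04 cm³.
Deposited volume = 15.7 + 29.295 + 4.04, so 49.035 cm³.
Mass: 49.035 × 1.08 → 52.9578 g.
At $29.3/kg: 52.9578/1000 × 29.3 = $1.55.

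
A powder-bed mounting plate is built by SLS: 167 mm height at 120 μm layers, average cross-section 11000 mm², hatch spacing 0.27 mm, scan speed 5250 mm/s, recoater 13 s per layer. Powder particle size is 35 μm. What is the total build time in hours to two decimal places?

8.03 hours

Layer count = ceil(167 / 0.12) = 1392.
Per-layer scan distance: 11000 / 0.27 → 40740.7 mm.
Laser time per layer: 40740.7 / 5250 → 7.7601 s.
Per-layer time = 7.7601 + 13 = 20.7601 s.
Build time = 1392 × 20.7601 = 28898.0592 s = 8.03 hours.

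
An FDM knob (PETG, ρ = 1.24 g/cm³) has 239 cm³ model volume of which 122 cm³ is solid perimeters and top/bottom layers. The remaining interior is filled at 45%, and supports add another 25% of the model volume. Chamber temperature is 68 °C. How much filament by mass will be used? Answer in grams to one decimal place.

Infill region = 239 − 122 = 117 cm³.
Infill volume = 0.45 × 117, so 52.65 cm³.
Support = 0.25 × 239, so 59.75 cm³.
Deposited volume = 122 + 52.65 + 59.75 = 234.4 cm³.
Mass = 234.4 × 1.24, so 290.656 g.

290.7 g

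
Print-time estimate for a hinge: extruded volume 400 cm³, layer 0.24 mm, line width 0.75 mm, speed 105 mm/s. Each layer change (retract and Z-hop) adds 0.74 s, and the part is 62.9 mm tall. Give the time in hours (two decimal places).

5.93 hours

Line area = 0.24 × 0.75 = 0.18 mm².
Path length: 400000 mm³ / 0.18 mm² → 2222222.2 mm.
Extrusion time = 2222222.2 / 105 = 21164 s.
Number of layers: 62.9 / 0.24 → 263 (rounded up).
Layer-change overhead: 263 × 0.74 → 194.62 s.
Altogether 21164 + 194.62 = 21358.62 s, i.e. 5.93 hours.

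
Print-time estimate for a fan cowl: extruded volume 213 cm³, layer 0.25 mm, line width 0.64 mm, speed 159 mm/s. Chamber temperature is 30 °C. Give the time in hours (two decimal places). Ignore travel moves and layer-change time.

Extrusion cross-section: 0.25 × 0.64 → 0.16 mm².
Path length: 213000 mm³ / 0.16 mm² → 1331250 mm.
Print-move time: 1331250 / 159 → 8372.6 s.
That's 8372.6 s → 2.33 hours.

2.33 hours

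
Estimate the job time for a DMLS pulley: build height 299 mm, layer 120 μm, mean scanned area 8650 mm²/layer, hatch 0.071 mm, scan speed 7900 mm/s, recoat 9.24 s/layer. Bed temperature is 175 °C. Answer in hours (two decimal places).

17.07 hours

Number of layers: 299 / 0.12 → 2492 (rounded up).
Hatch length per layer: 8650 / 0.071 → 121831 mm.
Per-layer scan time = 121831 / 7900 = 15.4216 s.
Per-layer time: 15.4216 + 9.24 → 24.6616 s.
Total: 2492 × 24.6616 s = 61456.7072 s → 17.07 hours.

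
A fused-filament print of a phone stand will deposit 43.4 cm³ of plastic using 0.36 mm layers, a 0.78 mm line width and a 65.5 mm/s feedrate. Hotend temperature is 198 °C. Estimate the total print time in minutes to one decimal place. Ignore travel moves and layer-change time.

Line area = 0.36 × 0.78 = 0.2808 mm².
Total extruded path = 43400/0.2808 = 154558.4 mm.
Time extruding = 154558.4 / 65.5, so 2359.7 s.
Converting: 2359.7 s = 39.3 minutes.

39.3 minutes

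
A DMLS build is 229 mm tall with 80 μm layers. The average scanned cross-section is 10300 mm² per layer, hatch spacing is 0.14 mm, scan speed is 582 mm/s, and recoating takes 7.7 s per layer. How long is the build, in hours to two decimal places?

Number of layers: 229 / 0.08 → 2863 (rounded up).
Hatch length per layer: 10300 / 0.14 → 73571.4 mm.
Per-layer scan time: 73571.4 / 582 → 126.4113 s.
Layer cycle: 126.4113 + 7.7 → 134.1113 s.
Build time = 2863 × 134.1113 = 383960.6519 s = 106.66 hours.

106.66 hours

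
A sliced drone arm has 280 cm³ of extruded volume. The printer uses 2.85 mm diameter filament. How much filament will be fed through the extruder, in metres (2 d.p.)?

43.89 m

A = π r² = π × 1.425² = 6.3794 mm².
Length = 280 cm³ / 6.3794 mm² = 280000 / 6.3794 = 43891.28 mm = 43.89 m.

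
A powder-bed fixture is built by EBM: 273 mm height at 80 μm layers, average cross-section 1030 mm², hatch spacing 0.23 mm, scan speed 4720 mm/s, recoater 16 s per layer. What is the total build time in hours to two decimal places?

Layers = ⌈273/0.08⌉ = 3413.
Scan path per layer: 1030 / 0.23 → 4478.3 mm.
Beam time per layer: 4478.3 / 4720 → 0.9488 s.
Per-layer time = 0.9488 + 16 = 16.9488 s.
3413 layers × 16.9488 s/layer = 57846.2544 s, i.e. 16.07 hours.

16.07 hours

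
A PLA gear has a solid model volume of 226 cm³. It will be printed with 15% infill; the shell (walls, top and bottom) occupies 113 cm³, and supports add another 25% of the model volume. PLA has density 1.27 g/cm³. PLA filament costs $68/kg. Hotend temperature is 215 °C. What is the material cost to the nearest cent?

Volume inside the shell: 226 − 113 → 113 cm³.
Infill volume: 0.15 × 113 → 16.95 cm³.
Support = 0.25 × 226, so 56.5 cm³.
Total printed volume: 113 + 16.95 + 56.5 → 186.45 cm³.
Mass = 186.45 × 1.27 = 236.7915 g.
Cost = 236.7915 g / 1000 × $68/kg = $16.10.

$16.10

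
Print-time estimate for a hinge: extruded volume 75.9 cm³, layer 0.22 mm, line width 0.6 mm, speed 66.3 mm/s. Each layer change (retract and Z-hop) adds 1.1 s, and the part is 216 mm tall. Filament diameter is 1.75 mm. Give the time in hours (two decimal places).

2.71 hours

Line area = 0.22 × 0.6, so 0.132 mm².
Toolpath length = 75.9 cm³ / 0.132 mm² = 75900 / 0.132 = 575000 mm.
Extrusion time = 575000 / 66.3 = 8672.7 s.
Layer count = ceil(216 / 0.22) = 982.
Layer-change overhead = 982 × 1.1 = 1080.2 s.
Total = 8672.7 + 1080.2 = 9752.9 s = 2.71 hours.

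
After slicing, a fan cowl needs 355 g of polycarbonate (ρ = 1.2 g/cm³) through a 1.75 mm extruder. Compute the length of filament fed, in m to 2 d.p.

122.99 m

Extruded volume: 355/1.2 = 295.8333 cm³ (295833.3 mm³).
A = π r² = π × 0.875² = 2.4053 mm².
Length = 295833.3 / 2.4053 = 122992.27 mm = 122.99 m.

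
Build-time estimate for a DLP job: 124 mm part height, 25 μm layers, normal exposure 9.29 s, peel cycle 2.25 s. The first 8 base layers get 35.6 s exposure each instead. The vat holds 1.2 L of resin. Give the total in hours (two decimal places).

Layers = ⌈124/0.025⌉ = 4960.
Bottom layers: 8 × (35.6 + 2.25) → 302.8 s.
Normal layers: 4952 × (9.29 + 2.25) → 57146.08 s.
Sum: 302.8 + 57146.08 = 57448.88 s → 15.96 hours.

15.96 hours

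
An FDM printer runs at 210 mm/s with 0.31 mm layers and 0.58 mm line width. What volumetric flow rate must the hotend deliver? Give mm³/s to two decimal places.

Extrusion cross-section = 0.31 × 0.58, so 0.1798 mm².
Q = v·A = 210 × 0.1798 = 37.76 mm³/s.

37.76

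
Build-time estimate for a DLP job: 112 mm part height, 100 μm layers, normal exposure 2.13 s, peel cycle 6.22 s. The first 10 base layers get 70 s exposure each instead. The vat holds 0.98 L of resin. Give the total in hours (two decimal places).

2.79 hours

Number of layers: 112 / 0.1 → 1120 (rounded up).
Base layers: 10 × (70 + 6.22) → 762.2 s.
Normal layers = 1110 × (2.13 + 6.22) = 9268.5 s.
Sum: 762.2 + 9268.5 = 10030.7 s → 2.79 hours.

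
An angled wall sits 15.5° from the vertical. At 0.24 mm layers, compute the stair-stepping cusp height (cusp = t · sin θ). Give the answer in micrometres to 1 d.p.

64.1 μm

Cusp = layer height × sin(15.5°) = 0.24 × 0.2672 = 0.064128 mm = 64.1 μm.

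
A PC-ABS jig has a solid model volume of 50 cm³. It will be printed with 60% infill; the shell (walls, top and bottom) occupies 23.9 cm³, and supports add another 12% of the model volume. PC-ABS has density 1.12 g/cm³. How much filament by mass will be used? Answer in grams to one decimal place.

51.0 g

Volume inside the shell: 50 − 23.9 → 26.1 cm³.
Infill deposited: 0.60 × 26.1 → 15.66 cm³.
Support = 0.12 × 50 = 6 cm³.
Total printed volume = 23.9 + 15.66 + 6 = 45.56 cm³.
Mass = 45.56 × 1.12, so 51.0272 g.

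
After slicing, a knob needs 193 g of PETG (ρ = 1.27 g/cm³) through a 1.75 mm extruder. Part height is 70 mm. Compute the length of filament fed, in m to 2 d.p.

63.18 m

Volume = 193 g / 1.27 g·cm⁻³ = 151.9685 cm³ = 151968.5 mm³.
Cross-section of 1.75 mm filament: π·(1.75/2)² = 2.4053 mm².
Length = 151968.5 / 2.4053 = 63180.68 mm = 63.18 m.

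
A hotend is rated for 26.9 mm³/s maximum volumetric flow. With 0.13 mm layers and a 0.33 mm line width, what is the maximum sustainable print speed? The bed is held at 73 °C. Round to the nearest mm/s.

627 mm/s

A = 0.13 × 0.33 = 0.0429 mm².
v_max = Q/A = 26.9/0.0429 = 627.04 mm/s → 627 mm/s.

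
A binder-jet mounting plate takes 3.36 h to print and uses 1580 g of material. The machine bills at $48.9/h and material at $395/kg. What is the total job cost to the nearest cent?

$788.40

Machine-time cost = 48.9 × 3.36, so $164.304.
Material cost: 395 × 1580/1000 → $624.10.
Total = 164.304 + 624.10 = 788.404 ≈ $788.40.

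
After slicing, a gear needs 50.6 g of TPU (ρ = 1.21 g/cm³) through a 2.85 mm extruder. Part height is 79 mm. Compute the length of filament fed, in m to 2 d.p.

Extruded volume: 50.6/1.21 = 41.8182 cm³ (41818.2 mm³).
A = π r² = π × 1.425² = 6.3794 mm².
Length = 41818.2 / 6.3794 = 6555.19 mm = 6.56 m.

6.56 m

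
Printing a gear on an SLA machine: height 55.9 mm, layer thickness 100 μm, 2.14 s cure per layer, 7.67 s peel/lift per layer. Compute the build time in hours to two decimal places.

Number of layers: 55.9 / 0.1 → 559 (rounded up).
Cycle time = 2.14 + 7.67, so 9.81 s.
Total = 559 × 9.81 = 5483.79 s = 1.52 hours.

1.52 hours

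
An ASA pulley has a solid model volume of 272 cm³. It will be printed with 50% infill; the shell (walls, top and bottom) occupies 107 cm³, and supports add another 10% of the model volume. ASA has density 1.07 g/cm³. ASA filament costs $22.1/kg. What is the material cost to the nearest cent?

$5.12

Volume inside the shell: 272 − 107 → 165 cm³.
Infill deposited = 0.50 × 165, so 82.5 cm³.
Support = 0.10 × 272, so 27.2 cm³.
Total printed volume: 107 + 82.5 + 27.2 → 216.7 cm³.
Mass = 216.7 × 1.07, so 231.869 g.
At $22.1/kg: 231.869/1000 × 22.1 = $5.12.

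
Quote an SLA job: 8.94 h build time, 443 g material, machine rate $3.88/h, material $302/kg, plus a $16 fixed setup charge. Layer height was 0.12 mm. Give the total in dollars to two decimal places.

Machine-time cost = 3.88 × 8.94, so $34.6872.
Material charge: 302 × 443/1000 → $133.786.
Adding setup: 34.6872 + 133.786 + 16 → 184.4732 ≈ $184.47.

$184.47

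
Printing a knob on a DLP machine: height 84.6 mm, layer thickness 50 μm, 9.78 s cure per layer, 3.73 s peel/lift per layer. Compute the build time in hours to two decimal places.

Number of layers: 84.6 / 0.05 → 1692 (rounded up).
Cycle time = 9.78 + 3.73, so 13.51 s.
Build time: 1692 × 13.51 s = 22858.92 s, i.e. 6.35 hours.

6.35 hours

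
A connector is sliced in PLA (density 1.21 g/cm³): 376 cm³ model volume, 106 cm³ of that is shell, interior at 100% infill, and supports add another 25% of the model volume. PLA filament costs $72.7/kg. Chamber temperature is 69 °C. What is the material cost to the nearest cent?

$41.34

Infill region = 376 − 106, so 270 cm³.
Infill deposited = 1.00 × 270, so 270 cm³.
Support = 0.25 × 376 = 94 cm³.
Total extruded: 106 + 270 + 94 → 470 cm³.
Mass: 470 × 1.21 → 568.7 g.
At $72.7/kg: 568.7/1000 × 72.7 = $41.34.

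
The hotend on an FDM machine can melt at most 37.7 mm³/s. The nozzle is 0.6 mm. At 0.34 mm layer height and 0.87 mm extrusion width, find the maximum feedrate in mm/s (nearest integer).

A = 0.34 × 0.87 = 0.2958 mm².
Max speed = 37.7 / 0.2958 = 127.45 ≈ 127 mm/s.

127 mm/s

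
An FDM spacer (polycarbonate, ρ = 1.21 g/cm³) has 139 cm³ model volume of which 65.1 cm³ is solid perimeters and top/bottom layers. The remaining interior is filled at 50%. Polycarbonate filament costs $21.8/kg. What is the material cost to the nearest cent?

$2.69

Volume inside the shell = 139 − 65.1 = 73.9 cm³.
Infill deposited = 0.50 × 73.9, so 36.95 cm³.
Total extruded = 65.1 + 36.95, so 102.05 cm³.
Mass: 102.05 × 1.21 → 123.4805 g.
At $21.8/kg: 123.4805/1000 × 21.8 = $2.69.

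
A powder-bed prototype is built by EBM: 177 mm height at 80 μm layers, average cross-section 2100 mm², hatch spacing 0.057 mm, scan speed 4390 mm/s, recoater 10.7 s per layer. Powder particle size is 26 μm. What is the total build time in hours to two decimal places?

Number of layers: 177 / 0.08 → 2213 (rounded up).
Per-layer scan distance = 2100 / 0.057 = 36842.1 mm.
Per-layer scan time = 36842.1 / 4390 = 8.3923 s.
Layer cycle: 8.3923 + 10.7 → 19.0923 s.
Build time = 2213 × 19.0923 = 42251.2599 s = 11.74 hours.

11.74 hours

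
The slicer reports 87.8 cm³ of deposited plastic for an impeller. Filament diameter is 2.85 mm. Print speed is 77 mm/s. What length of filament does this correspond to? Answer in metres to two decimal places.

Cross-section of 2.85 mm filament: π·(2.85/2)² = 6.3794 mm².
L = 87800 mm³ / 6.3794 mm² = 13763.05 mm, i.e. 13.76 m.

13.76 m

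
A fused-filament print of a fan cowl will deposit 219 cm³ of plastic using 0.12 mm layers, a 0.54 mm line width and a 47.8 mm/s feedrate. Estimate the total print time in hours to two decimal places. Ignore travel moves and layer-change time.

Line area: 0.12 × 0.54 → 0.0648 mm².
Total extruded path = 219000/0.0648 = 3379629.6 mm.
Time extruding = 3379629.6 / 47.8, so 70703.5 s.
Converting: 70703.5 s = 19.64 hours.

19.64 hours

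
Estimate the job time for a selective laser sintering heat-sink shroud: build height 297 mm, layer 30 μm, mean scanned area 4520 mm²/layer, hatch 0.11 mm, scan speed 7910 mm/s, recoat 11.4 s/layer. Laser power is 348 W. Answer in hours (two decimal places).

Layers = ⌈297/0.03⌉ = 9900.
Per-layer scan distance: 4520 / 0.11 → 41090.9 mm.
Scan time per layer: 41090.9 / 7910 → 5.1948 s.
Time per layer = 5.1948 + 11.4, so 16.5948 s.
9900 layers × 16.5948 s/layer = 164288.52 s, i.e. 45.64 hours.

45.64 hours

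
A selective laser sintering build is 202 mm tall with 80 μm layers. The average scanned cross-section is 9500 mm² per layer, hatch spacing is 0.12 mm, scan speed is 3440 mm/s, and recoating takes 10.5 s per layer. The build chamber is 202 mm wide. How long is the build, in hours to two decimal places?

23.51 hours

Layers = ⌈202/0.08⌉ = 2525.
Hatch length per layer: 9500 / 0.12 → 79166.7 mm.
Scan time per layer = 79166.7 / 3440, so 23.0136 s.
Per-layer time = 23.0136 + 10.5 = 33.5136 s.
2525 layers × 33.5136 s/layer = 84621.84 s, i.e. 23.51 hours.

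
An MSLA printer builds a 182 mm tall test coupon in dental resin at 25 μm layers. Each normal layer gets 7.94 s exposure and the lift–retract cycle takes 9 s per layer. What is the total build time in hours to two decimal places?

Layers = ⌈182/0.025⌉ = 7280.
Each layer takes = 7.94 + 9, so 16.94 s.
Build time: 7280 × 16.94 s = 123323.2 s, i.e. 34.26 hours.

34.26 hours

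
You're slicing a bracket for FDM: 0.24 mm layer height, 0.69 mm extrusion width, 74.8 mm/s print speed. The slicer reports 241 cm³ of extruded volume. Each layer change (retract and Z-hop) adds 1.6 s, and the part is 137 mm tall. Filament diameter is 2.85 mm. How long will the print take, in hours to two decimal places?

Line area = 0.24 × 0.69 = 0.1656 mm².
Total extruded path = 241000/0.1656 = 1455314 mm.
Time extruding = 1455314 / 74.8, so 19456.1 s.
Layers = ⌈137/0.24⌉ = 571.
Non-print overhead = 571 × 1.6, so 913.6 s.
Total = 19456.1 + 913.6 = 20369.7 s = 5.66 hours.

5.66 hours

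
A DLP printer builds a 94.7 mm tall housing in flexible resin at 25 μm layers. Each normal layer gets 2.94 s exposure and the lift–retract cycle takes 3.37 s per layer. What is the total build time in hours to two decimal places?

Layers = ⌈94.7/0.025⌉ = 3788.
Per-layer time = 2.94 + 3.37 = 6.31 s.
Total = 3788 × 6.31 = 23902.28 s = 6.64 hours.

6.64 hours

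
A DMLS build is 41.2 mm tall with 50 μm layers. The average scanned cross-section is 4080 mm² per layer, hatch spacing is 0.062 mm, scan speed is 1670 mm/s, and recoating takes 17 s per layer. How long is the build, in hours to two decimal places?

Layers = ⌈41.2/0.05⌉ = 824.
Scan path per layer: 4080 / 0.062 → 65806.5 mm.
Scan time per layer: 65806.5 / 1670 → 39.4051 s.
Per-layer time: 39.4051 + 17 → 56.4051 s.
Total: 824 × 56.4051 s = 46477.8024 s → 12.91 hours.

12.91 hours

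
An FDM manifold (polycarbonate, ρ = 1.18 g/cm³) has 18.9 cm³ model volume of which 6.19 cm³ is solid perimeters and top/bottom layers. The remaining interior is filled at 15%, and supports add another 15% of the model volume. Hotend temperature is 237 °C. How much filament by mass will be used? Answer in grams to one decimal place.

12.9 g

Volume inside the shell = 18.9 − 6.19, so 12.71 cm³.
Deposited infill = 0.15 × 12.71, so 1.9065 cm³.
Support: 0.15 × 18.9 → 2.835 cm³.
Total printed volume = 6.19 + 1.9065 + 2.835, so 10.9315 cm³.
Mass = 10.9315 × 1.18 = 12.89917 g.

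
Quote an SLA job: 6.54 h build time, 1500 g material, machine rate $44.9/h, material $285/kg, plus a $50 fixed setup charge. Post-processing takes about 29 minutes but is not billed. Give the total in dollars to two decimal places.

Machine-time cost: 44.9 × 6.54 → $293.646.
Feedstock cost = 285 × 1500/1000 = $427.50.
Total = 293.646 + 427.50 + 50 = 771.146 ≈ $771.15.

$771.15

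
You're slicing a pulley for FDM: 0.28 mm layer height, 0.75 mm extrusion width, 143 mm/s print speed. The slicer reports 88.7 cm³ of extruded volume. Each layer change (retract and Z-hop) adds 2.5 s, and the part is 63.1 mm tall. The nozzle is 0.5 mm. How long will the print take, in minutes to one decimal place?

58.6 minutes

Extrusion cross-section = 0.28 × 0.75 = 0.21 mm².
Path length: 88700 mm³ / 0.21 mm² → 422381 mm.
Extrusion time: 422381 / 143 → 2953.7 s.
Layers = ⌈63.1/0.28⌉ = 226.
Z-hop total = 226 × 2.5 = 565 s.
Total = 2953.7 + 565 = 3518.7 s = 58.6 minutes.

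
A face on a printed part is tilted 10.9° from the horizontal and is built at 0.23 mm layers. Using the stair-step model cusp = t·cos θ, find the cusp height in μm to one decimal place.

cos(10.9°) = 0.9820, so cusp = 0.23 × 0.9820 = 0.22586 mm → 225.9 μm.

225.9 μm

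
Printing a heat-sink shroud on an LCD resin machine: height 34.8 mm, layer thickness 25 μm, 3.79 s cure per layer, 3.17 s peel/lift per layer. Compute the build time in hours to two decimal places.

Layers = ⌈34.8/0.025⌉ = 1392.
Each layer takes = 3.79 + 3.17, so 6.96 s.
Total = 1392 × 6.96 = 9688.32 s = 2.69 hours.

2.69 hours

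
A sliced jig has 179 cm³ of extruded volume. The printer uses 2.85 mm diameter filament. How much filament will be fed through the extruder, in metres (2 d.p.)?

28.06 m

Cross-section of 2.85 mm filament: π·(2.85/2)² = 6.3794 mm².
L = 179000 mm³ / 6.3794 mm² = 28059.07 mm, i.e. 28.06 m.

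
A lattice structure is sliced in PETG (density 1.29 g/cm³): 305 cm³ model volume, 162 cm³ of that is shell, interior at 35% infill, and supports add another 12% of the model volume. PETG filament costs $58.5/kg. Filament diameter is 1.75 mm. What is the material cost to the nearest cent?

Volume inside the shell: 305 − 162 → 143 cm³.
Infill volume: 0.35 × 143 → 50.05 cm³.
Support = 0.12 × 305 = 36.6 cm³.
Total extruded: 162 + 50.05 + 36.6 → 248.65 cm³.
Mass = 248.65 × 1.29 = 320.7585 g.
Cost = 320.7585 g / 1000 × $58.5/kg = $18.76.

$18.76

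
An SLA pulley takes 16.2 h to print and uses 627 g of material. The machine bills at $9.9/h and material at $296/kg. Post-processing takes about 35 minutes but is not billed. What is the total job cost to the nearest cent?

Time charge: 9.9 × 16.2 → $160.38.
Material charge: 296 × 627/1000 → $185.592.
Job cost: 160.38 + 185.592 = 345.972 ≈ $345.97.

$345.97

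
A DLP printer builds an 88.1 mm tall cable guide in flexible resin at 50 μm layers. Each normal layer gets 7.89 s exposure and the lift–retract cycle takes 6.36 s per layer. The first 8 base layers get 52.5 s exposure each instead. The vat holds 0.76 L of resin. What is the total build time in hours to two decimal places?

Number of layers: 88.1 / 0.05 → 1762 (rounded up).
Burn-in layers: 8 × (52.5 + 6.36) → 470.88 s.
Normal layers = 1754 × (7.89 + 6.36), so 24994.5 s.
Total = 470.88 + 24994.5 = 25465.38 s = 7.07 hours.

7.07 hours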